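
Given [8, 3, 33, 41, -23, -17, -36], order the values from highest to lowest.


Original list: [8, 3, 33, 41, -23, -17, -36]
Repeatedly take the largest remaining element:
  Remaining [8, 3, 33, 41, -23, -17, -36] -> largest is 41
  Remaining [8, 3, 33, -23, -17, -36] -> largest is 33
  Remaining [8, 3, -23, -17, -36] -> largest is 8
  Remaining [3, -23, -17, -36] -> largest is 3
  Remaining [-23, -17, -36] -> largest is -17
  Remaining [-23, -36] -> largest is -23
  Remaining [-36] -> largest is -36
Collecting the picks in order gives the descending list.
Final answer: [41, 33, 8, 3, -17, -23, -36]


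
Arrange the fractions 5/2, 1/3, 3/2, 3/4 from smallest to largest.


Convert to decimal for comparison:
  5/2 = 2.5
  1/3 = 0.3333
  3/2 = 1.5
  3/4 = 0.75
Decimals in increasing order: 0.3333 < 0.75 < 1.5 < 2.5
Writing each back as its fraction gives the sorted order.
Final answer: 1/3, 3/4, 3/2, 5/2


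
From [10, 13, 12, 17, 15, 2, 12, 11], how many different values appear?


List all unique values:
Distinct values: [2, 10, 11, 12, 13, 15, 17]
Count = 7
Final answer: 7


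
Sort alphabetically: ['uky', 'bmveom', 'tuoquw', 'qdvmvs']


Compare strings character by character (the first differing letter decides):
  'bmveom' < 'qdvmvs' since 'b' < 'q' at position 1
  'qdvmvs' < 'tuoquw' since 'q' < 't' at position 1
  'tuoquw' < 'uky' since 't' < 'u' at position 1
Chaining these comparisons gives the alphabetical order.
Final answer: ['bmveom', 'qdvmvs', 'tuoquw', 'uky']


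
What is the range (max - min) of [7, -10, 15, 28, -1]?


Maximum value: 28
Minimum value: -10
Range = 28 - (-10) = 38
Final answer: 38


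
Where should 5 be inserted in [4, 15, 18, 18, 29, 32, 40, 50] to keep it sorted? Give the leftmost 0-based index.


List is sorted: [4, 15, 18, 18, 29, 32, 40, 50]
We need the leftmost position where 5 can be inserted, i.e. the first index whose element is >= 5 (or the end of the list if none is).
Binary search with low=0, high=8 (0-based indices):
  low=0, high=8, mid=4: a[4]=29 >= 5, so high = 4
  low=0, high=4, mid=2: a[2]=18 >= 5, so high = 2
  low=0, high=2, mid=1: a[1]=15 >= 5, so high = 1
  low=0, high=1, mid=0: a[0]=4 < 5, so low = 1
Now low = high = 1, so the insertion index is 1.
Final answer: 1


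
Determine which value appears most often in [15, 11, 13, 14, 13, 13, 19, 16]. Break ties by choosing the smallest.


Count the frequency of each value:
  11 appears 1 time(s)
  13 appears 3 time(s)
  14 appears 1 time(s)
  15 appears 1 time(s)
  16 appears 1 time(s)
  19 appears 1 time(s)
Maximum frequency is 3.
Only 13 reaches that frequency, so it is the mode.
Final answer: 13


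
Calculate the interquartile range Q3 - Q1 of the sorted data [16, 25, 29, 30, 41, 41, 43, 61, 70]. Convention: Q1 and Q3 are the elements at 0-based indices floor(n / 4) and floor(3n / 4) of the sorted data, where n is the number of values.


The data has n = 9 elements.
Q1 index = floor(9 / 4) = floor(2.25) = 2; Q3 index = floor(3 * 9 / 4) = floor(6.75) = 6
Q1 = element at index 2 = 29
Q3 = element at index 6 = 43
IQR = 43 - 29 = 14
Final answer: 14


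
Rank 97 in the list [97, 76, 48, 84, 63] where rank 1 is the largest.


Sort descending: [97, 84, 76, 63, 48]
Find 97 in the sorted list.
97 is at position 1.
Final answer: 1


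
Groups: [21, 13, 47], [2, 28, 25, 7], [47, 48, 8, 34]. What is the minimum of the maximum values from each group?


Find max of each group:
  Group 1: [21, 13, 47] -> max = 47
  Group 2: [2, 28, 25, 7] -> max = 28
  Group 3: [47, 48, 8, 34] -> max = 48
Maxes: [47, 28, 48]
Minimum of maxes = 28
Final answer: 28


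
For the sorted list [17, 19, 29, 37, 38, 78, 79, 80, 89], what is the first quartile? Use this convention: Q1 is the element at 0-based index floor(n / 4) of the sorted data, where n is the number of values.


The list has n = 9 elements.
Q1 index = floor(9 / 4) = floor(2.25) = 2
Counting from index 0 in the sorted data, the element at index 2 is 29.
Final answer: 29


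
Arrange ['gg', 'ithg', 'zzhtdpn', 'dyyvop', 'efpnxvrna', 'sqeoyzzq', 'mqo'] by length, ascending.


Compute lengths:
  'gg' has length 2
  'ithg' has length 4
  'zzhtdpn' has length 7
  'dyyvop' has length 6
  'efpnxvrna' has length 9
  'sqeoyzzq' has length 8
  'mqo' has length 3
Lengths in increasing order: 2 < 3 < 4 < 6 < 7 < 8 < 9
Listing the words in that order gives the answer.
Final answer: ['gg', 'mqo', 'ithg', 'dyyvop', 'zzhtdpn', 'sqeoyzzq', 'efpnxvrna']


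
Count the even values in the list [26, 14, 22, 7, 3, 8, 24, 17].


Check each element:
  26 is even
  14 is even
  22 is even
  7 is odd
  3 is odd
  8 is even
  24 is even
  17 is odd
Evens: [26, 14, 22, 8, 24]
Count of evens = 5
Final answer: 5


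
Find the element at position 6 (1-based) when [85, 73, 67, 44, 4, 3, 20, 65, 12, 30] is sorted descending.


Sort descending: [85, 73, 67, 65, 44, 30, 20, 12, 4, 3]
The 6th element (1-indexed) is at index 5.
Value = 30
Final answer: 30


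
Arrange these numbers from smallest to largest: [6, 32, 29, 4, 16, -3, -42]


Original list: [6, 32, 29, 4, 16, -3, -42]
Repeatedly take the smallest remaining element:
  Remaining [6, 32, 29, 4, 16, -3, -42] -> smallest is -42
  Remaining [6, 32, 29, 4, 16, -3] -> smallest is -3
  Remaining [6, 32, 29, 4, 16] -> smallest is 4
  Remaining [6, 32, 29, 16] -> smallest is 6
  Remaining [32, 29, 16] -> smallest is 16
  Remaining [32, 29] -> smallest is 29
  Remaining [32] -> smallest is 32
Collecting the picks in order gives the sorted list.
Final answer: [-42, -3, 4, 6, 16, 29, 32]


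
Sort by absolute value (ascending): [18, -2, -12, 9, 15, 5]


Compute absolute values:
  |18| = 18
  |-2| = 2
  |-12| = 12
  |9| = 9
  |15| = 15
  |5| = 5
Absolute values in increasing order: 2 < 5 < 9 < 12 < 15 < 18
Listing the original numbers in that order gives the answer.
Final answer: [-2, 5, 9, -12, 15, 18]


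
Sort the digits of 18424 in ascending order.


The number 18424 has digits: 1, 8, 4, 2, 4
Sorted: 1, 2, 4, 4, 8
Joining the sorted digits gives the result.
Final answer: 12448


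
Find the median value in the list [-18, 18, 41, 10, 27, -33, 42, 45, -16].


First, sort the list: [-33, -18, -16, 10, 18, 27, 41, 42, 45]
The list has 9 elements (odd count).
The middle index is 4 (0-based), and the element there is 18.
Final answer: 18


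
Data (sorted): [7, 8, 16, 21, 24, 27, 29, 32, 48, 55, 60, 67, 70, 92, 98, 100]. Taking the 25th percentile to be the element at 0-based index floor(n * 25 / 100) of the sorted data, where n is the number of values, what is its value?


The dataset has n = 16 elements.
Index = floor(16 * 25 / 100) = floor(400 / 100) = floor(4) = 4
Counting from index 0 in the sorted data, the element at index 4 is 24.
Final answer: 24


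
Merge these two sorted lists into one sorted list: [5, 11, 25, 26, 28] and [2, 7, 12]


List A: [5, 11, 25, 26, 28]
List B: [2, 7, 12]
Repeatedly compare the front elements and take the smaller:
  5 vs 2 -> take 2
  5 vs 7 -> take 5
  11 vs 7 -> take 7
  11 vs 12 -> take 11
  25 vs 12 -> take 12
  B is exhausted; append the rest of A: [25, 26, 28]
Final answer: [2, 5, 7, 11, 12, 25, 26, 28]


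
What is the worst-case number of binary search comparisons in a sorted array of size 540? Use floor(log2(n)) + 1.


Binary search halves the search space each step.
Maximum comparisons = floor(log2(540)) + 1
log2(540) = 9.0768
floor(log2(540)) = 9, so 9 + 1 = 10
Final answer: 10


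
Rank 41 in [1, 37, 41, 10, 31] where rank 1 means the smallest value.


Sort ascending: [1, 10, 31, 37, 41]
Find 41 in the sorted list.
41 is at position 5 (1-indexed).
Final answer: 5


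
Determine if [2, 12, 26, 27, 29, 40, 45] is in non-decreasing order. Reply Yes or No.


Check consecutive pairs:
  2 <= 12? True
  12 <= 26? True
  26 <= 27? True
  27 <= 29? True
  29 <= 40? True
  40 <= 45? True
Every consecutive pair is in order, so the list is non-decreasing.
Final answer: Yes


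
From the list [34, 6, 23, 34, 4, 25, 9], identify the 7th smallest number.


Sort ascending: [4, 6, 9, 23, 25, 34, 34]
The 7th element (1-indexed) is at index 6.
Value = 34
Final answer: 34


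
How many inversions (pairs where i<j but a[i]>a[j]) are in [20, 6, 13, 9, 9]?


For each element, count the later elements that are smaller than it:
  20 (index 0): smaller elements after it = [6, 13, 9, 9] -> 4
  6 (index 1): smaller elements after it = [] -> 0
  13 (index 2): smaller elements after it = [9, 9] -> 2
  9 (index 3): smaller elements after it = [] -> 0
Total inversions = 4 + 0 + 2 + 0 = 6
Final answer: 6


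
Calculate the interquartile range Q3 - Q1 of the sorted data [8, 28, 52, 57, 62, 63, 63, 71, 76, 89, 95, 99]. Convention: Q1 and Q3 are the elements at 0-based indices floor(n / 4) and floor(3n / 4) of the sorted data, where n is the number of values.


The data has n = 12 elements.
Q1 index = floor(12 / 4) = floor(3) = 3; Q3 index = floor(3 * 12 / 4) = floor(9) = 9
Q1 = element at index 3 = 57
Q3 = element at index 9 = 89
IQR = 89 - 57 = 32
Final answer: 32


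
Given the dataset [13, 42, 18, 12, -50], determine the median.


First, sort the list: [-50, 12, 13, 18, 42]
The list has 5 elements (odd count).
The middle index is 2 (0-based), and the element there is 13.
Final answer: 13


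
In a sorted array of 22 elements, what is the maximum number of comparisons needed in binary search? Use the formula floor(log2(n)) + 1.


Binary search halves the search space each step.
Maximum comparisons = floor(log2(22)) + 1
log2(22) = 4.4594
floor(log2(22)) = 4, so 4 + 1 = 5
Final answer: 5


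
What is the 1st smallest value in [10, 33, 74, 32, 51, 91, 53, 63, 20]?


Sort ascending: [10, 20, 32, 33, 51, 53, 63, 74, 91]
The 1st element (1-indexed) is at index 0.
Value = 10
Final answer: 10


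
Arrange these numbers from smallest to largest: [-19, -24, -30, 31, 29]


Original list: [-19, -24, -30, 31, 29]
Repeatedly take the smallest remaining element:
  Remaining [-19, -24, -30, 31, 29] -> smallest is -30
  Remaining [-19, -24, 31, 29] -> smallest is -24
  Remaining [-19, 31, 29] -> smallest is -19
  Remaining [31, 29] -> smallest is 29
  Remaining [31] -> smallest is 31
Collecting the picks in order gives the sorted list.
Final answer: [-30, -24, -19, 29, 31]


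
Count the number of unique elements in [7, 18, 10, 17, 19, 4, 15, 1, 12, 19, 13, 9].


List all unique values:
Distinct values: [1, 4, 7, 9, 10, 12, 13, 15, 17, 18, 19]
Count = 11
Final answer: 11


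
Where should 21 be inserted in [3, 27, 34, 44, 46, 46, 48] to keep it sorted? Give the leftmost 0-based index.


List is sorted: [3, 27, 34, 44, 46, 46, 48]
We need the leftmost position where 21 can be inserted, i.e. the first index whose element is >= 21 (or the end of the list if none is).
Binary search with low=0, high=7 (0-based indices):
  low=0, high=7, mid=3: a[3]=44 >= 21, so high = 3
  low=0, high=3, mid=1: a[1]=27 >= 21, so high = 1
  low=0, high=1, mid=0: a[0]=3 < 21, so low = 1
Now low = high = 1, so the insertion index is 1.
Final answer: 1


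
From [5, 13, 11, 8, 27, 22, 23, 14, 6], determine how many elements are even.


Check each element:
  5 is odd
  13 is odd
  11 is odd
  8 is even
  27 is odd
  22 is even
  23 is odd
  14 is even
  6 is even
Evens: [8, 22, 14, 6]
Count of evens = 4
Final answer: 4


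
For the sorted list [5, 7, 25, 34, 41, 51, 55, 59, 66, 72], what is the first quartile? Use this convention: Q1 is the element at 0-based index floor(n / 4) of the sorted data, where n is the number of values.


The list has n = 10 elements.
Q1 index = floor(10 / 4) = floor(2.5) = 2
Counting from index 0 in the sorted data, the element at index 2 is 25.
Final answer: 25


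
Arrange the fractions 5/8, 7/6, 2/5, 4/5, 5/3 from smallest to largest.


Convert to decimal for comparison:
  5/8 = 0.625
  7/6 = 1.1667
  2/5 = 0.4
  4/5 = 0.8
  5/3 = 1.6667
Decimals in increasing order: 0.4 < 0.625 < 0.8 < 1.1667 < 1.6667
Writing each back as its fraction gives the sorted order.
Final answer: 2/5, 5/8, 4/5, 7/6, 5/3


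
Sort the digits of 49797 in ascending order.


The number 49797 has digits: 4, 9, 7, 9, 7
Sorted: 4, 7, 7, 9, 9
Joining the sorted digits gives the result.
Final answer: 47799


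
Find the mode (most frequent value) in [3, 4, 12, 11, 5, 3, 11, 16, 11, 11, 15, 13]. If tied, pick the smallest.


Count the frequency of each value:
  3 appears 2 time(s)
  4 appears 1 time(s)
  5 appears 1 time(s)
  11 appears 4 time(s)
  12 appears 1 time(s)
  13 appears 1 time(s)
  15 appears 1 time(s)
  16 appears 1 time(s)
Maximum frequency is 4.
Only 11 reaches that frequency, so it is the mode.
Final answer: 11


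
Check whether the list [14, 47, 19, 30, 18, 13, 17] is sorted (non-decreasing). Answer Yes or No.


Check consecutive pairs:
  14 <= 47? True
  47 <= 19? False
  19 <= 30? True
  30 <= 18? False
  18 <= 13? False
  13 <= 17? True
3 consecutive pair(s) are out of order, so the list is not sorted.
Final answer: No


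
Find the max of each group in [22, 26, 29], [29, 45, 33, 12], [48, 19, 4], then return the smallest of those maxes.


Find max of each group:
  Group 1: [22, 26, 29] -> max = 29
  Group 2: [29, 45, 33, 12] -> max = 45
  Group 3: [48, 19, 4] -> max = 48
Maxes: [29, 45, 48]
Minimum of maxes = 29
Final answer: 29


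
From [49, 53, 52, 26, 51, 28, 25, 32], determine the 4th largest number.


Sort descending: [53, 52, 51, 49, 32, 28, 26, 25]
The 4th element (1-indexed) is at index 3.
Value = 49
Final answer: 49


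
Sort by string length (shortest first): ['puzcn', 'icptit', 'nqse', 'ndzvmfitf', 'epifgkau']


Compute lengths:
  'puzcn' has length 5
  'icptit' has length 6
  'nqse' has length 4
  'ndzvmfitf' has length 9
  'epifgkau' has length 8
Lengths in increasing order: 4 < 5 < 6 < 8 < 9
Listing the words in that order gives the answer.
Final answer: ['nqse', 'puzcn', 'icptit', 'epifgkau', 'ndzvmfitf']


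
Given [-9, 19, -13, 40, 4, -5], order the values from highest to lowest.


Original list: [-9, 19, -13, 40, 4, -5]
Repeatedly take the largest remaining element:
  Remaining [-9, 19, -13, 40, 4, -5] -> largest is 40
  Remaining [-9, 19, -13, 4, -5] -> largest is 19
  Remaining [-9, -13, 4, -5] -> largest is 4
  Remaining [-9, -13, -5] -> largest is -5
  Remaining [-9, -13] -> largest is -9
  Remaining [-13] -> largest is -13
Collecting the picks in order gives the descending list.
Final answer: [40, 19, 4, -5, -9, -13]


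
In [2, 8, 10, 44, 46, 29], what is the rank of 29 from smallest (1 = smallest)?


Sort ascending: [2, 8, 10, 29, 44, 46]
Find 29 in the sorted list.
29 is at position 4 (1-indexed).
Final answer: 4


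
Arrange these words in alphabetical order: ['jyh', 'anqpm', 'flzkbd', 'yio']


Compare strings character by character (the first differing letter decides):
  'anqpm' < 'flzkbd' since 'a' < 'f' at position 1
  'flzkbd' < 'jyh' since 'f' < 'j' at position 1
  'jyh' < 'yio' since 'j' < 'y' at position 1
Chaining these comparisons gives the alphabetical order.
Final answer: ['anqpm', 'flzkbd', 'jyh', 'yio']


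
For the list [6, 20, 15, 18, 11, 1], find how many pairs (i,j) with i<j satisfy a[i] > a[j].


For each element, count the later elements that are smaller than it:
  6 (index 0): smaller elements after it = [1] -> 1
  20 (index 1): smaller elements after it = [15, 18, 11, 1] -> 4
  15 (index 2): smaller elements after it = [11, 1] -> 2
  18 (index 3): smaller elements after it = [11, 1] -> 2
  11 (index 4): smaller elements after it = [1] -> 1
Total inversions = 1 + 4 + 2 + 2 + 1 = 10
Final answer: 10


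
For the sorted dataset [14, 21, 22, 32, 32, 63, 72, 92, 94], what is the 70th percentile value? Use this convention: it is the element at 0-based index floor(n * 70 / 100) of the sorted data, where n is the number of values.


The dataset has n = 9 elements.
Index = floor(9 * 70 / 100) = floor(630 / 100) = floor(6.3) = 6
Counting from index 0 in the sorted data, the element at index 6 is 72.
Final answer: 72


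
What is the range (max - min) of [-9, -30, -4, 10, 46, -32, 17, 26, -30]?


Maximum value: 46
Minimum value: -32
Range = 46 - (-32) = 78
Final answer: 78


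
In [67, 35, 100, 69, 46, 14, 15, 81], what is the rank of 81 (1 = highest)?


Sort descending: [100, 81, 69, 67, 46, 35, 15, 14]
Find 81 in the sorted list.
81 is at position 2.
Final answer: 2


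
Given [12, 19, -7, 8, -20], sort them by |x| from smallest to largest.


Compute absolute values:
  |12| = 12
  |19| = 19
  |-7| = 7
  |8| = 8
  |-20| = 20
Absolute values in increasing order: 7 < 8 < 12 < 19 < 20
Listing the original numbers in that order gives the answer.
Final answer: [-7, 8, 12, 19, -20]


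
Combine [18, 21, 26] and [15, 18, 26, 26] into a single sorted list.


List A: [18, 21, 26]
List B: [15, 18, 26, 26]
Repeatedly compare the front elements and take the smaller:
  18 vs 15 -> take 15
  18 vs 18 -> take 18
  21 vs 18 -> take 18
  21 vs 26 -> take 21
  26 vs 26 -> take 26
  A is exhausted; append the rest of B: [26, 26]
Final answer: [15, 18, 18, 21, 26, 26, 26]


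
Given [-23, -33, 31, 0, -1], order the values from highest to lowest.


Original list: [-23, -33, 31, 0, -1]
Repeatedly take the largest remaining element:
  Remaining [-23, -33, 31, 0, -1] -> largest is 31
  Remaining [-23, -33, 0, -1] -> largest is 0
  Remaining [-23, -33, -1] -> largest is -1
  Remaining [-23, -33] -> largest is -23
  Remaining [-33] -> largest is -33
Collecting the picks in order gives the descending list.
Final answer: [31, 0, -1, -23, -33]


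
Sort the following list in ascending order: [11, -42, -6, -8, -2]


Original list: [11, -42, -6, -8, -2]
Repeatedly take the smallest remaining element:
  Remaining [11, -42, -6, -8, -2] -> smallest is -42
  Remaining [11, -6, -8, -2] -> smallest is -8
  Remaining [11, -6, -2] -> smallest is -6
  Remaining [11, -2] -> smallest is -2
  Remaining [11] -> smallest is 11
Collecting the picks in order gives the sorted list.
Final answer: [-42, -8, -6, -2, 11]


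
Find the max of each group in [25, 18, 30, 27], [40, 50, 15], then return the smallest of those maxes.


Find max of each group:
  Group 1: [25, 18, 30, 27] -> max = 30
  Group 2: [40, 50, 15] -> max = 50
Maxes: [30, 50]
Minimum of maxes = 30
Final answer: 30


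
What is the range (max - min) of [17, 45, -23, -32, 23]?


Maximum value: 45
Minimum value: -32
Range = 45 - (-32) = 77
Final answer: 77


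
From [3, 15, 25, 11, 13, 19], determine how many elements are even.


Check each element:
  3 is odd
  15 is odd
  25 is odd
  11 is odd
  13 is odd
  19 is odd
Evens: []
Count of evens = 0
Final answer: 0


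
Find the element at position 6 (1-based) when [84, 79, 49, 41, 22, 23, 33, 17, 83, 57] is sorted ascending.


Sort ascending: [17, 22, 23, 33, 41, 49, 57, 79, 83, 84]
The 6th element (1-indexed) is at index 5.
Value = 49
Final answer: 49


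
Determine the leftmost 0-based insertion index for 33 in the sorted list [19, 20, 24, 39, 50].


List is sorted: [19, 20, 24, 39, 50]
We need the leftmost position where 33 can be inserted, i.e. the first index whose element is >= 33 (or the end of the list if none is).
Binary search with low=0, high=5 (0-based indices):
  low=0, high=5, mid=2: a[2]=24 < 33, so low = 3
  low=3, high=5, mid=4: a[4]=50 >= 33, so high = 4
  low=3, high=4, mid=3: a[3]=39 >= 33, so high = 3
Now low = high = 3, so the insertion index is 3.
Final answer: 3


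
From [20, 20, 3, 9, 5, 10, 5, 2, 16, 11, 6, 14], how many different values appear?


List all unique values:
Distinct values: [2, 3, 5, 6, 9, 10, 11, 14, 16, 20]
Count = 10
Final answer: 10


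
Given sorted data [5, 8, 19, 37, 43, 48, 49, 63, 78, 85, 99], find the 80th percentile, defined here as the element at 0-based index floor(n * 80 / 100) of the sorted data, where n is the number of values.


The dataset has n = 11 elements.
Index = floor(11 * 80 / 100) = floor(880 / 100) = floor(8.8) = 8
Counting from index 0 in the sorted data, the element at index 8 is 78.
Final answer: 78


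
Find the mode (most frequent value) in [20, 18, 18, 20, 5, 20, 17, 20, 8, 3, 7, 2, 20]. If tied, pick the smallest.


Count the frequency of each value:
  2 appears 1 time(s)
  3 appears 1 time(s)
  5 appears 1 time(s)
  7 appears 1 time(s)
  8 appears 1 time(s)
  17 appears 1 time(s)
  18 appears 2 time(s)
  20 appears 5 time(s)
Maximum frequency is 5.
Only 20 reaches that frequency, so it is the mode.
Final answer: 20


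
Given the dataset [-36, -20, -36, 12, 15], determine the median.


First, sort the list: [-36, -36, -20, 12, 15]
The list has 5 elements (odd count).
The middle index is 2 (0-based), and the element there is -20.
Final answer: -20


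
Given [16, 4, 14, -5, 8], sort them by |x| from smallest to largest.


Compute absolute values:
  |16| = 16
  |4| = 4
  |14| = 14
  |-5| = 5
  |8| = 8
Absolute values in increasing order: 4 < 5 < 8 < 14 < 16
Listing the original numbers in that order gives the answer.
Final answer: [4, -5, 8, 14, 16]


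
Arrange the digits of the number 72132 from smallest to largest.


The number 72132 has digits: 7, 2, 1, 3, 2
Sorted: 1, 2, 2, 3, 7
Joining the sorted digits gives the result.
Final answer: 12237


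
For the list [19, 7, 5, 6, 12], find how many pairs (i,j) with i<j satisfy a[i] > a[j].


For each element, count the later elements that are smaller than it:
  19 (index 0): smaller elements after it = [7, 5, 6, 12] -> 4
  7 (index 1): smaller elements after it = [5, 6] -> 2
  5 (index 2): smaller elements after it = [] -> 0
  6 (index 3): smaller elements after it = [] -> 0
Total inversions = 4 + 2 + 0 + 0 = 6
Final answer: 6


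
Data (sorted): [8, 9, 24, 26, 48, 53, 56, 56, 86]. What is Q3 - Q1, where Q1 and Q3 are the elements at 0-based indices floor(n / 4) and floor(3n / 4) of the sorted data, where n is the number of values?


The data has n = 9 elements.
Q1 index = floor(9 / 4) = floor(2.25) = 2; Q3 index = floor(3 * 9 / 4) = floor(6.75) = 6
Q1 = element at index 2 = 24
Q3 = element at index 6 = 56
IQR = 56 - 24 = 32
Final answer: 32


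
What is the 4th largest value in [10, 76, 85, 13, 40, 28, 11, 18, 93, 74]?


Sort descending: [93, 85, 76, 74, 40, 28, 18, 13, 11, 10]
The 4th element (1-indexed) is at index 3.
Value = 74
Final answer: 74


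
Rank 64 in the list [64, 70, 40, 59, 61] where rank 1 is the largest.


Sort descending: [70, 64, 61, 59, 40]
Find 64 in the sorted list.
64 is at position 2.
Final answer: 2


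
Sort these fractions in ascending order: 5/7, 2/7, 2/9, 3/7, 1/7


Convert to decimal for comparison:
  5/7 = 0.7143
  2/7 = 0.2857
  2/9 = 0.2222
  3/7 = 0.4286
  1/7 = 0.1429
Decimals in increasing order: 0.1429 < 0.2222 < 0.2857 < 0.4286 < 0.7143
Writing each back as its fraction gives the sorted order.
Final answer: 1/7, 2/9, 2/7, 3/7, 5/7


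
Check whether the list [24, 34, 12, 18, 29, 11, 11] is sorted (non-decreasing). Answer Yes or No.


Check consecutive pairs:
  24 <= 34? True
  34 <= 12? False
  12 <= 18? True
  18 <= 29? True
  29 <= 11? False
  11 <= 11? True
2 consecutive pair(s) are out of order, so the list is not sorted.
Final answer: No


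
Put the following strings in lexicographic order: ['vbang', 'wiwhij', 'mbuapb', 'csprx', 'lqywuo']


Compare strings character by character (the first differing letter decides):
  'csprx' < 'lqywuo' since 'c' < 'l' at position 1
  'lqywuo' < 'mbuapb' since 'l' < 'm' at position 1
  'mbuapb' < 'vbang' since 'm' < 'v' at position 1
  'vbang' < 'wiwhij' since 'v' < 'w' at position 1
Chaining these comparisons gives the alphabetical order.
Final answer: ['csprx', 'lqywuo', 'mbuapb', 'vbang', 'wiwhij']


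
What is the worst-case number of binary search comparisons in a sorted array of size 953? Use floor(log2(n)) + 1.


Binary search halves the search space each step.
Maximum comparisons = floor(log2(953)) + 1
log2(953) = 9.8963
floor(log2(953)) = 9, so 9 + 1 = 10
Final answer: 10


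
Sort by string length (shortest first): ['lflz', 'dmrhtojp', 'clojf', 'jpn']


Compute lengths:
  'lflz' has length 4
  'dmrhtojp' has length 8
  'clojf' has length 5
  'jpn' has length 3
Lengths in increasing order: 3 < 4 < 5 < 8
Listing the words in that order gives the answer.
Final answer: ['jpn', 'lflz', 'clojf', 'dmrhtojp']


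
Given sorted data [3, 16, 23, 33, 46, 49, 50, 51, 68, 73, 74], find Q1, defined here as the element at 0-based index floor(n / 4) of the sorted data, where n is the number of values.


The list has n = 11 elements.
Q1 index = floor(11 / 4) = floor(2.75) = 2
Counting from index 0 in the sorted data, the element at index 2 is 23.
Final answer: 23


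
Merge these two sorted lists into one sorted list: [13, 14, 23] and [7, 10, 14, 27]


List A: [13, 14, 23]
List B: [7, 10, 14, 27]
Repeatedly compare the front elements and take the smaller:
  13 vs 7 -> take 7
  13 vs 10 -> take 10
  13 vs 14 -> take 13
  14 vs 14 -> take 14
  23 vs 14 -> take 14
  23 vs 27 -> take 23
  A is exhausted; append the rest of B: [27]
Final answer: [7, 10, 13, 14, 14, 23, 27]


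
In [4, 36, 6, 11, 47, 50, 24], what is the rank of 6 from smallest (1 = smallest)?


Sort ascending: [4, 6, 11, 24, 36, 47, 50]
Find 6 in the sorted list.
6 is at position 2 (1-indexed).
Final answer: 2


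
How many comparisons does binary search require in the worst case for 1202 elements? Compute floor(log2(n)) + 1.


Binary search halves the search space each step.
Maximum comparisons = floor(log2(1202)) + 1
log2(1202) = 10.2312
floor(log2(1202)) = 10, so 10 + 1 = 11
Final answer: 11


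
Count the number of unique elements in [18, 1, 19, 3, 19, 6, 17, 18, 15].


List all unique values:
Distinct values: [1, 3, 6, 15, 17, 18, 19]
Count = 7
Final answer: 7


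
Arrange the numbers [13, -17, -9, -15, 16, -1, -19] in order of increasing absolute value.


Compute absolute values:
  |13| = 13
  |-17| = 17
  |-9| = 9
  |-15| = 15
  |16| = 16
  |-1| = 1
  |-19| = 19
Absolute values in increasing order: 1 < 9 < 13 < 15 < 16 < 17 < 19
Listing the original numbers in that order gives the answer.
Final answer: [-1, -9, 13, -15, 16, -17, -19]


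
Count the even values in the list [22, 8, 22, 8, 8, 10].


Check each element:
  22 is even
  8 is even
  22 is even
  8 is even
  8 is even
  10 is even
Evens: [22, 8, 22, 8, 8, 10]
Count of evens = 6
Final answer: 6


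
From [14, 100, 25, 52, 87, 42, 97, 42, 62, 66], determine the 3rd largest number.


Sort descending: [100, 97, 87, 66, 62, 52, 42, 42, 25, 14]
The 3rd element (1-indexed) is at index 2.
Value = 87
Final answer: 87


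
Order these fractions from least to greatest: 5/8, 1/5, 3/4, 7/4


Convert to decimal for comparison:
  5/8 = 0.625
  1/5 = 0.2
  3/4 = 0.75
  7/4 = 1.75
Decimals in increasing order: 0.2 < 0.625 < 0.75 < 1.75
Writing each back as its fraction gives the sorted order.
Final answer: 1/5, 5/8, 3/4, 7/4


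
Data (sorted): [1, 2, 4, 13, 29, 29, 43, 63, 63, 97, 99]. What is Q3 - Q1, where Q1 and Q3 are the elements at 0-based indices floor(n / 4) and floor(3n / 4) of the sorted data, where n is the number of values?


The data has n = 11 elements.
Q1 index = floor(11 / 4) = floor(2.75) = 2; Q3 index = floor(3 * 11 / 4) = floor(8.25) = 8
Q1 = element at index 2 = 4
Q3 = element at index 8 = 63
IQR = 63 - 4 = 59
Final answer: 59


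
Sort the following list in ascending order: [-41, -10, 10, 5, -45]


Original list: [-41, -10, 10, 5, -45]
Repeatedly take the smallest remaining element:
  Remaining [-41, -10, 10, 5, -45] -> smallest is -45
  Remaining [-41, -10, 10, 5] -> smallest is -41
  Remaining [-10, 10, 5] -> smallest is -10
  Remaining [10, 5] -> smallest is 5
  Remaining [10] -> smallest is 10
Collecting the picks in order gives the sorted list.
Final answer: [-45, -41, -10, 5, 10]


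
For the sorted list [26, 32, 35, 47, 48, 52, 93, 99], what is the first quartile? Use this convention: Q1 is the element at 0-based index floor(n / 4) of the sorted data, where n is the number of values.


The list has n = 8 elements.
Q1 index = floor(8 / 4) = floor(2) = 2
Counting from index 0 in the sorted data, the element at index 2 is 35.
Final answer: 35


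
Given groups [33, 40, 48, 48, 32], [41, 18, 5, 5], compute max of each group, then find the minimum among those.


Find max of each group:
  Group 1: [33, 40, 48, 48, 32] -> max = 48
  Group 2: [41, 18, 5, 5] -> max = 41
Maxes: [48, 41]
Minimum of maxes = 41
Final answer: 41


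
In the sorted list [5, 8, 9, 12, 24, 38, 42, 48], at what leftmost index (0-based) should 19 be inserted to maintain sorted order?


List is sorted: [5, 8, 9, 12, 24, 38, 42, 48]
We need the leftmost position where 19 can be inserted, i.e. the first index whose element is >= 19 (or the end of the list if none is).
Binary search with low=0, high=8 (0-based indices):
  low=0, high=8, mid=4: a[4]=24 >= 19, so high = 4
  low=0, high=4, mid=2: a[2]=9 < 19, so low = 3
  low=3, high=4, mid=3: a[3]=12 < 19, so low = 4
Now low = high = 4, so the insertion index is 4.
Final answer: 4


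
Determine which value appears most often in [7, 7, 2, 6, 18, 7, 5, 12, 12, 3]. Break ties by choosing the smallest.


Count the frequency of each value:
  2 appears 1 time(s)
  3 appears 1 time(s)
  5 appears 1 time(s)
  6 appears 1 time(s)
  7 appears 3 time(s)
  12 appears 2 time(s)
  18 appears 1 time(s)
Maximum frequency is 3.
Only 7 reaches that frequency, so it is the mode.
Final answer: 7


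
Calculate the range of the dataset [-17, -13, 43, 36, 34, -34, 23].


Maximum value: 43
Minimum value: -34
Range = 43 - (-34) = 77
Final answer: 77


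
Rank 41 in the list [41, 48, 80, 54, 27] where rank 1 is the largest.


Sort descending: [80, 54, 48, 41, 27]
Find 41 in the sorted list.
41 is at position 4.
Final answer: 4


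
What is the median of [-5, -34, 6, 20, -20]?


First, sort the list: [-34, -20, -5, 6, 20]
The list has 5 elements (odd count).
The middle index is 2 (0-based), and the element there is -5.
Final answer: -5


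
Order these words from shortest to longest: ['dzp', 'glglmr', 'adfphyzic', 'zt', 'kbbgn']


Compute lengths:
  'dzp' has length 3
  'glglmr' has length 6
  'adfphyzic' has length 9
  'zt' has length 2
  'kbbgn' has length 5
Lengths in increasing order: 2 < 3 < 5 < 6 < 9
Listing the words in that order gives the answer.
Final answer: ['zt', 'dzp', 'kbbgn', 'glglmr', 'adfphyzic']


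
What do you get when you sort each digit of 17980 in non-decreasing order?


The number 17980 has digits: 1, 7, 9, 8, 0
Sorted: 0, 1, 7, 8, 9
Joining the sorted digits gives the result.
Final answer: 01789


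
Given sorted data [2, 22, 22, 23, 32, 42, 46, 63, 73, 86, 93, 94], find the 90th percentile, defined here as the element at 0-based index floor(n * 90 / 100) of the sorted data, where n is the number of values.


The dataset has n = 12 elements.
Index = floor(12 * 90 / 100) = floor(1080 / 100) = floor(10.8) = 10
Counting from index 0 in the sorted data, the element at index 10 is 93.
Final answer: 93


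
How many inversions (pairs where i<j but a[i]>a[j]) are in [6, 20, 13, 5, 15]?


For each element, count the later elements that are smaller than it:
  6 (index 0): smaller elements after it = [5] -> 1
  20 (index 1): smaller elements after it = [13, 5, 15] -> 3
  13 (index 2): smaller elements after it = [5] -> 1
  5 (index 3): smaller elements after it = [] -> 0
Total inversions = 1 + 3 + 1 + 0 = 5
Final answer: 5


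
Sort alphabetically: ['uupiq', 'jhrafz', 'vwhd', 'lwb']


Compare strings character by character (the first differing letter decides):
  'jhrafz' < 'lwb' since 'j' < 'l' at position 1
  'lwb' < 'uupiq' since 'l' < 'u' at position 1
  'uupiq' < 'vwhd' since 'u' < 'v' at position 1
Chaining these comparisons gives the alphabetical order.
Final answer: ['jhrafz', 'lwb', 'uupiq', 'vwhd']


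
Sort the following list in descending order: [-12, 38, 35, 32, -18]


Original list: [-12, 38, 35, 32, -18]
Repeatedly take the largest remaining element:
  Remaining [-12, 38, 35, 32, -18] -> largest is 38
  Remaining [-12, 35, 32, -18] -> largest is 35
  Remaining [-12, 32, -18] -> largest is 32
  Remaining [-12, -18] -> largest is -12
  Remaining [-18] -> largest is -18
Collecting the picks in order gives the descending list.
Final answer: [38, 35, 32, -12, -18]


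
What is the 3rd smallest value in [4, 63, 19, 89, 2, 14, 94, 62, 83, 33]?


Sort ascending: [2, 4, 14, 19, 33, 62, 63, 83, 89, 94]
The 3rd element (1-indexed) is at index 2.
Value = 14
Final answer: 14


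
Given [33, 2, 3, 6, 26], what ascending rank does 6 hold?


Sort ascending: [2, 3, 6, 26, 33]
Find 6 in the sorted list.
6 is at position 3 (1-indexed).
Final answer: 3


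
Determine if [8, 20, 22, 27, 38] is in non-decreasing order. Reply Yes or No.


Check consecutive pairs:
  8 <= 20? True
  20 <= 22? True
  22 <= 27? True
  27 <= 38? True
Every consecutive pair is in order, so the list is non-decreasing.
Final answer: Yes


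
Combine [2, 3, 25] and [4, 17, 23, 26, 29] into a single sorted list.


List A: [2, 3, 25]
List B: [4, 17, 23, 26, 29]
Repeatedly compare the front elements and take the smaller:
  2 vs 4 -> take 2
  3 vs 4 -> take 3
  25 vs 4 -> take 4
  25 vs 17 -> take 17
  25 vs 23 -> take 23
  25 vs 26 -> take 25
  A is exhausted; append the rest of B: [26, 29]
Final answer: [2, 3, 4, 17, 23, 25, 26, 29]


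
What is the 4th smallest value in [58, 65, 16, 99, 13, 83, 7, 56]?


Sort ascending: [7, 13, 16, 56, 58, 65, 83, 99]
The 4th element (1-indexed) is at index 3.
Value = 56
Final answer: 56


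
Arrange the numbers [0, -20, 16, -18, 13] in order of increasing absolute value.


Compute absolute values:
  |0| = 0
  |-20| = 20
  |16| = 16
  |-18| = 18
  |13| = 13
Absolute values in increasing order: 0 < 13 < 16 < 18 < 20
Listing the original numbers in that order gives the answer.
Final answer: [0, 13, 16, -18, -20]


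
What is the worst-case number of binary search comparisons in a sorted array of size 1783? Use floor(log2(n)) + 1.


Binary search halves the search space each step.
Maximum comparisons = floor(log2(1783)) + 1
log2(1783) = 10.8001
floor(log2(1783)) = 10, so 10 + 1 = 11
Final answer: 11


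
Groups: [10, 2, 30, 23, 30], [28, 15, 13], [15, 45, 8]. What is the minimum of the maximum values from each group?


Find max of each group:
  Group 1: [10, 2, 30, 23, 30] -> max = 30
  Group 2: [28, 15, 13] -> max = 28
  Group 3: [15, 45, 8] -> max = 45
Maxes: [30, 28, 45]
Minimum of maxes = 28
Final answer: 28


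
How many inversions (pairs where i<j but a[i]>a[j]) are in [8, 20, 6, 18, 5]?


For each element, count the later elements that are smaller than it:
  8 (index 0): smaller elements after it = [6, 5] -> 2
  20 (index 1): smaller elements after it = [6, 18, 5] -> 3
  6 (index 2): smaller elements after it = [5] -> 1
  18 (index 3): smaller elements after it = [5] -> 1
Total inversions = 2 + 3 + 1 + 1 = 7
Final answer: 7


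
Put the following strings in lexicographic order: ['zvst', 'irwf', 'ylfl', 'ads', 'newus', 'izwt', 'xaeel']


Compare strings character by character (the first differing letter decides):
  'ads' < 'irwf' since 'a' < 'i' at position 1
  'irwf' < 'izwt' since 'r' < 'z' at position 2
  'izwt' < 'newus' since 'i' < 'n' at position 1
  'newus' < 'xaeel' since 'n' < 'x' at position 1
  'xaeel' < 'ylfl' since 'x' < 'y' at position 1
  'ylfl' < 'zvst' since 'y' < 'z' at position 1
Chaining these comparisons gives the alphabetical order.
Final answer: ['ads', 'irwf', 'izwt', 'newus', 'xaeel', 'ylfl', 'zvst']


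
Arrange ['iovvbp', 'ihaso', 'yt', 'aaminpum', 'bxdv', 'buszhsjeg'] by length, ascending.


Compute lengths:
  'iovvbp' has length 6
  'ihaso' has length 5
  'yt' has length 2
  'aaminpum' has length 8
  'bxdv' has length 4
  'buszhsjeg' has length 9
Lengths in increasing order: 2 < 4 < 5 < 6 < 8 < 9
Listing the words in that order gives the answer.
Final answer: ['yt', 'bxdv', 'ihaso', 'iovvbp', 'aaminpum', 'buszhsjeg']


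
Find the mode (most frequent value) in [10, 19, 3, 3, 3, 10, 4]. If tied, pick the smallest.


Count the frequency of each value:
  3 appears 3 time(s)
  4 appears 1 time(s)
  10 appears 2 time(s)
  19 appears 1 time(s)
Maximum frequency is 3.
Only 3 reaches that frequency, so it is the mode.
Final answer: 3


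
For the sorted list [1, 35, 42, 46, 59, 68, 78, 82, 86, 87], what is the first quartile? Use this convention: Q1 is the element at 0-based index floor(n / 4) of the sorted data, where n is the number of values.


The list has n = 10 elements.
Q1 index = floor(10 / 4) = floor(2.5) = 2
Counting from index 0 in the sorted data, the element at index 2 is 42.
Final answer: 42


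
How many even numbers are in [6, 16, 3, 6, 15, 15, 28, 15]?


Check each element:
  6 is even
  16 is even
  3 is odd
  6 is even
  15 is odd
  15 is odd
  28 is even
  15 is odd
Evens: [6, 16, 6, 28]
Count of evens = 4
Final answer: 4


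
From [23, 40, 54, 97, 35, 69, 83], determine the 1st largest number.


Sort descending: [97, 83, 69, 54, 40, 35, 23]
The 1st element (1-indexed) is at index 0.
Value = 97
Final answer: 97


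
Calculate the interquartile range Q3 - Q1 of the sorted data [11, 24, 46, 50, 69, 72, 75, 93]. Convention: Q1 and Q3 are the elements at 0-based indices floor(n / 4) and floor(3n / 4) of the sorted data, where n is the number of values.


The data has n = 8 elements.
Q1 index = floor(8 / 4) = floor(2) = 2; Q3 index = floor(3 * 8 / 4) = floor(6) = 6
Q1 = element at index 2 = 46
Q3 = element at index 6 = 75
IQR = 75 - 46 = 29
Final answer: 29


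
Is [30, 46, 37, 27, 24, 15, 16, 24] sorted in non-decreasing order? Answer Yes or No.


Check consecutive pairs:
  30 <= 46? True
  46 <= 37? False
  37 <= 27? False
  27 <= 24? False
  24 <= 15? False
  15 <= 16? True
  16 <= 24? True
4 consecutive pair(s) are out of order, so the list is not sorted.
Final answer: No


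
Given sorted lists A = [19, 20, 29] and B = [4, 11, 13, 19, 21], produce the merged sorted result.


List A: [19, 20, 29]
List B: [4, 11, 13, 19, 21]
Repeatedly compare the front elements and take the smaller:
  19 vs 4 -> take 4
  19 vs 11 -> take 11
  19 vs 13 -> take 13
  19 vs 19 -> take 19
  20 vs 19 -> take 19
  20 vs 21 -> take 20
  29 vs 21 -> take 21
  B is exhausted; append the rest of A: [29]
Final answer: [4, 11, 13, 19, 19, 20, 21, 29]


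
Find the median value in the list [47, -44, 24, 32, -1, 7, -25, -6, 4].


First, sort the list: [-44, -25, -6, -1, 4, 7, 24, 32, 47]
The list has 9 elements (odd count).
The middle index is 4 (0-based), and the element there is 4.
Final answer: 4


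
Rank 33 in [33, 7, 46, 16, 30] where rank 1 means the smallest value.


Sort ascending: [7, 16, 30, 33, 46]
Find 33 in the sorted list.
33 is at position 4 (1-indexed).
Final answer: 4


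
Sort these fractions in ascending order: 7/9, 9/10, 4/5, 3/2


Convert to decimal for comparison:
  7/9 = 0.7778
  9/10 = 0.9
  4/5 = 0.8
  3/2 = 1.5
Decimals in increasing order: 0.7778 < 0.8 < 0.9 < 1.5
Writing each back as its fraction gives the sorted order.
Final answer: 7/9, 4/5, 9/10, 3/2


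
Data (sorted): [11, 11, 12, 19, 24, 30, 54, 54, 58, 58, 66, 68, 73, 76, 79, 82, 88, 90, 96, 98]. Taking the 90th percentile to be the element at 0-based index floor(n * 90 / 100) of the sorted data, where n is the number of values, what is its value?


The dataset has n = 20 elements.
Index = floor(20 * 90 / 100) = floor(1800 / 100) = floor(18) = 18
Counting from index 0 in the sorted data, the element at index 18 is 96.
Final answer: 96


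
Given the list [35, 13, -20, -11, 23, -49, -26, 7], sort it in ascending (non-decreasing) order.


Original list: [35, 13, -20, -11, 23, -49, -26, 7]
Repeatedly take the smallest remaining element:
  Remaining [35, 13, -20, -11, 23, -49, -26, 7] -> smallest is -49
  Remaining [35, 13, -20, -11, 23, -26, 7] -> smallest is -26
  Remaining [35, 13, -20, -11, 23, 7] -> smallest is -20
  Remaining [35, 13, -11, 23, 7] -> smallest is -11
  Remaining [35, 13, 23, 7] -> smallest is 7
  Remaining [35, 13, 23] -> smallest is 13
  Remaining [35, 23] -> smallest is 23
  Remaining [35] -> smallest is 35
Collecting the picks in order gives the sorted list.
Final answer: [-49, -26, -20, -11, 7, 13, 23, 35]
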